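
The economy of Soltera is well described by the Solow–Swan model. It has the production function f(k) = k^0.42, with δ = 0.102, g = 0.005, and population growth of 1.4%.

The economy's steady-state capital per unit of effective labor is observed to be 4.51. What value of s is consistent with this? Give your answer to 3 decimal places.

s ≈ 0.290

Steady state requires s·f(k) = (n + g + δ)·k, i.e. s·k^α = (n + g + δ)·k.
So s / (n + g + δ) = (k*)^(1−α) = 4.51^0.58 = 2.3956.
Therefore s = 2.3956 × (n + g + δ) = 2.3956 × 0.121 = 0.2899.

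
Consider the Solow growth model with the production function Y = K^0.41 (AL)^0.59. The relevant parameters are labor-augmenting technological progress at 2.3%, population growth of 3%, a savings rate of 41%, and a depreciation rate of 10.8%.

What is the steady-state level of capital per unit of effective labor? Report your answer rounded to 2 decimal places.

k* ≈ 4.88

At the steady state, Δk = 0, so s·k^α = (n + g + δ)·k.
Dividing both sides by k: k^(1−α) = s / (n + g + δ).
k^0.59 = 0.41 / (0.030 + 0.023 + 0.108) = 0.41 / 0.161 = 2.5466
k* = 2.5466^(1/0.59) ≈ 4.8761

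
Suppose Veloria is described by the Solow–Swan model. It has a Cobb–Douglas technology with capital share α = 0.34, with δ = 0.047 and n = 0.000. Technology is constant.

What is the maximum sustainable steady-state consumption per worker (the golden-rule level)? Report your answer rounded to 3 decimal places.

At the golden rule, f'(k) = n + δ, so α·k^(α−1) = n + δ and k_gold = (α/(n + δ))^(1/(1−α)).
k_gold = (0.34/0.047)^(1/0.66) = 7.2340^1.5152 ≈ 20.0507
c_gold = f(k_gold) − (n + δ)·k_gold = 2.7716 − 0.047×20.0507 ≈ 1.8292

c_gold ≈ 1.829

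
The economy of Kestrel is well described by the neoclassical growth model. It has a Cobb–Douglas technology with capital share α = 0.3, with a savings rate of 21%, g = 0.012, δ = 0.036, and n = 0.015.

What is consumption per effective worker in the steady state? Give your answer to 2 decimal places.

c* ≈ 1.32

Steady state requires s·f(k) = (n + g + δ)·k, i.e. s·k^α = (n + g + δ)·k.
Rearranging, k^(1−α) = s / (n + g + δ).
k^0.7 = 0.21 / (0.015 + 0.012 + 0.036) = 0.21 / 0.063 = 3.3333
k* = 3.3333^(1/0.7) ≈ 5.5842
y* = (k*)^α = 5.5842^0.3 ≈ 1.6753
c* = (1 − s)·y* = (1 − 0.21) × 1.6753 ≈ 1.3235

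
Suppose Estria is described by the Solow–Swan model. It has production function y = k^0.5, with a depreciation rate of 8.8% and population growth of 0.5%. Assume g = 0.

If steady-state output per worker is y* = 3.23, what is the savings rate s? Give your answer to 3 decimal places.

s ≈ 0.300

At the steady state, Δk = 0, so s·k^α = (n + δ)·k.
Since y* = [s/(n + δ)]^(α/(1−α)), we have s/(n + δ) = (y*)^((1−α)/α) = 3.23^1 = 3.2300.
Therefore s = 3.2300 × (n + δ) = 3.2300 × 0.093 = 0.3004.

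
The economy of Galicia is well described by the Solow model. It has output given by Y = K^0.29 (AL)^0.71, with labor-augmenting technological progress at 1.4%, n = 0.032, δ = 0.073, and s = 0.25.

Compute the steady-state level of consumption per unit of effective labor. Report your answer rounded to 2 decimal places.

At the steady state, Δk = 0, so s·k^α = (n + g + δ)·k.
Dividing both sides by k: k^(1−α) = s / (n + g + δ).
k^0.71 = 0.25 / (0.032 + 0.014 + 0.073) = 0.25 / 0.119 = 2.1008
k* = 2.1008^(1/0.71) ≈ 2.8449
y* = (k*)^α = 2.8449^0.29 ≈ 1.3542
c* = (1 − s)·y* = (1 − 0.25) × 1.3542 ≈ 1.0157

c* = 1.02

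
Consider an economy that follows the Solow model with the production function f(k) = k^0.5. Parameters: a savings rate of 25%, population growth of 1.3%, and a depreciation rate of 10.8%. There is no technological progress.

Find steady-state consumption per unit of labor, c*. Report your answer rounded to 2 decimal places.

c* = 1.55

Steady state requires s·f(k) = (n + δ)·k, i.e. s·k^α = (n + δ)·k.
Dividing both sides by k: k^(1−α) = s / (n + δ).
k^0.5 = 0.25 / (0.013 + 0.108) = 0.25 / 0.121 = 2.0661
k* = 2.0661^(1/0.5) ≈ 4.2688
y* = (k*)^α = 4.2688^0.5 ≈ 2.0661
c* = (1 − s)·y* = (1 − 0.25) × 2.0661 ≈ 1.5496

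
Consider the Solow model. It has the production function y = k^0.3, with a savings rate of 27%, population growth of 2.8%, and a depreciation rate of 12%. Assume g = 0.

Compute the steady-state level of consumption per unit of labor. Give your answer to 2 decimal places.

c* = 0.94

Steady state requires s·f(k) = (n + δ)·k, i.e. s·k^α = (n + δ)·k.
Dividing both sides by k: k^(1−α) = s / (n + δ).
k^0.7 = 0.27 / (0.028 + 0.120) = 0.27 / 0.148 = 1.8243
k* = 1.8243^(1/0.7) ≈ 2.3604
y* = (k*)^α = 2.3604^0.3 ≈ 1.2939
c* = (1 − s)·y* = (1 − 0.27) × 1.2939 ≈ 0.9445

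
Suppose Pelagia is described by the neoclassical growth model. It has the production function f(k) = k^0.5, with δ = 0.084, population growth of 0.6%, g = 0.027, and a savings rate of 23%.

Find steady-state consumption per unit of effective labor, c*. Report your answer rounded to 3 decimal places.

c* ≈ 1.514

At the steady state, Δk = 0, so s·k^α = (n + g + δ)·k.
Dividing both sides by k: k^(1−α) = s / (n + g + δ).
k^0.5 = 0.23 / (0.006 + 0.027 + 0.084) = 0.23 / 0.117 = 1.9658
k* = 1.9658^(1/0.5) ≈ 3.8644
y* = (k*)^α = 3.8644^0.5 ≈ 1.9658
c* = (1 − s)·y* = (1 − 0.23) × 1.9658 ≈ 1.5137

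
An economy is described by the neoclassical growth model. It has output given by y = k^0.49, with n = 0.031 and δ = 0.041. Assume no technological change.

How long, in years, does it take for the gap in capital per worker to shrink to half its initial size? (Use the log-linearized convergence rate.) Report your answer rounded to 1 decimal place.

t_½ ≈ 18.9 years

Near the steady state the convergence rate is λ = (1 − α)(n + δ).
λ = (1 − 0.49) × 0.072 = 0.51 × 0.072 = 0.03672
Half-life = ln 2 / λ = 0.6931 / 0.03672 ≈ 18.88 years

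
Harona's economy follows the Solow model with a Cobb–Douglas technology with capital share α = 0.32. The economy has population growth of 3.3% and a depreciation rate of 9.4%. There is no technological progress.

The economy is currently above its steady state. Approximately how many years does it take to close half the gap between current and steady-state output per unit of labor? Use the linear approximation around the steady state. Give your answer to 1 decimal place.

about 8.0 years

Near the steady state the convergence rate is λ = (1 − α)(n + δ).
λ = (1 − 0.32) × 0.127 = 0.68 × 0.127 = 0.08636
Half-life = ln 2 / λ = 0.6931 / 0.08636 ≈ 8.03 years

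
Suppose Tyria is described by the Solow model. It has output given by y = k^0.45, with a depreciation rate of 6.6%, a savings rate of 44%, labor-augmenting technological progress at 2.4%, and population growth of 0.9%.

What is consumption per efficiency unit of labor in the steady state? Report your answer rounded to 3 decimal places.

In steady state, investment equals break-even investment: s·k^α = (n + g + δ)·k.
Dividing both sides by k: k^(1−α) = s / (n + g + δ).
k^0.55 = 0.44 / (0.009 + 0.024 + 0.066) = 0.44 / 0.099 = 4.4444
k* = 4.4444^(1/0.55) ≈ 15.0606
y* = (k*)^α = 15.0606^0.45 ≈ 3.3887
c* = (1 − s)·y* = (1 − 0.44) × 3.3887 ≈ 1.8977

c* = 1.898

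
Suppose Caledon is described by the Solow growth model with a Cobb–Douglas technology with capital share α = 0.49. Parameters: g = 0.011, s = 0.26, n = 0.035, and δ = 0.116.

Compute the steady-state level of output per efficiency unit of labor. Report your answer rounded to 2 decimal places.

y* = 1.58

At the steady state, Δk = 0, so s·k^α = (n + g + δ)·k.
Rearranging, k^(1−α) = s / (n + g + δ).
k^0.51 = 0.26 / (0.035 + 0.011 + 0.116) = 0.26 / 0.162 = 1.6049
k* = 1.6049^(1/0.51) ≈ 2.5284
y* = (k*)^α = 2.5284^0.49 ≈ 1.5754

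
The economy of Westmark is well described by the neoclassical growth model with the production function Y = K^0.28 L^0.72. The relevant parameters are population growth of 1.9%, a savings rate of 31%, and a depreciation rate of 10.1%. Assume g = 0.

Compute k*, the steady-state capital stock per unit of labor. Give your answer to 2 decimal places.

k* = 3.74

At the steady state, Δk = 0, so s·k^α = (n + δ)·k.
Dividing both sides by k: k^(1−α) = s / (n + δ).
k^0.72 = 0.31 / (0.019 + 0.101) = 0.31 / 0.120 = 2.5833
k* = 2.5833^(1/0.72) ≈ 3.7365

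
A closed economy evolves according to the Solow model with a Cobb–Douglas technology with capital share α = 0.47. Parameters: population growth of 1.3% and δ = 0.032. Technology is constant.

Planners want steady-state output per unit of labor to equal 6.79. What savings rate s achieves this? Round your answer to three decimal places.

s ≈ 0.390

Steady state requires s·f(k) = (n + δ)·k, i.e. s·k^α = (n + δ)·k.
Since y* = [s/(n + δ)]^(α/(1−α)), we have s/(n + δ) = (y*)^((1−α)/α) = 6.79^1.1277 = 8.6716.
Therefore s = 8.6716 × (n + δ) = 8.6716 × 0.045 = 0.3902.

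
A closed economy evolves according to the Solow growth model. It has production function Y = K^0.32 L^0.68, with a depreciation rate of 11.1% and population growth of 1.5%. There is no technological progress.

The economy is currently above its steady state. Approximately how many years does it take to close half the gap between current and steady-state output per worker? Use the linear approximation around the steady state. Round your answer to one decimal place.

t_½ ≈ 8.1 years

Near the steady state the convergence rate is λ = (1 − α)(n + δ).
λ = (1 − 0.32) × 0.126 = 0.68 × 0.126 = 0.08568
Half-life = ln 2 / λ = 0.6931 / 0.08568 ≈ 8.09 years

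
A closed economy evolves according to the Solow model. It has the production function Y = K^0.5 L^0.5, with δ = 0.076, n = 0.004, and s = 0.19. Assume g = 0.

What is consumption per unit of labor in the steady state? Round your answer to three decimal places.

c* = 1.924

Steady state requires s·f(k) = (n + δ)·k, i.e. s·k^α = (n + δ)·k.
Rearranging, k^(1−α) = s / (n + δ).
k^0.5 = 0.19 / (0.004 + 0.076) = 0.19 / 0.080 = 2.3750
k* = 2.3750^(1/0.5) ≈ 5.6406
y* = (k*)^α = 5.6406^0.5 ≈ 2.3750
c* = (1 − s)·y* = (1 − 0.19) × 2.3750 ≈ 1.9238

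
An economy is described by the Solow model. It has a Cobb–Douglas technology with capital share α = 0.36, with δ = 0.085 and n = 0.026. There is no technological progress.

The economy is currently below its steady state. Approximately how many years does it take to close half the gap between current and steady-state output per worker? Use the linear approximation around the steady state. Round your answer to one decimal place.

about 9.8 years

Near the steady state the convergence rate is λ = (1 − α)(n + δ).
λ = (1 − 0.36) × 0.111 = 0.64 × 0.111 = 0.07104
Half-life = ln 2 / λ = 0.6931 / 0.07104 ≈ 9.76 years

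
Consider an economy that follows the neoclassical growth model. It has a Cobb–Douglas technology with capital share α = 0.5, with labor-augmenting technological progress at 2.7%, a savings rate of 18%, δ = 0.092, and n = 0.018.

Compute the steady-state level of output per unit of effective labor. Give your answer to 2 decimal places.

y* = 1.31

Steady state requires s·f(k) = (n + g + δ)·k, i.e. s·k^α = (n + g + δ)·k.
Dividing both sides by k: k^(1−α) = s / (n + g + δ).
k^0.5 = 0.18 / (0.018 + 0.027 + 0.092) = 0.18 / 0.137 = 1.3139
k* = 1.3139^(1/0.5) ≈ 1.7263
y* = (k*)^α = 1.7263^0.5 ≈ 1.3139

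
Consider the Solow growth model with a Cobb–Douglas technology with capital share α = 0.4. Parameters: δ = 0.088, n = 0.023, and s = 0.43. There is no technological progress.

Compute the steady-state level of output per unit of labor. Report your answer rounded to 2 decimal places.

y* = 2.47

Steady state requires s·f(k) = (n + δ)·k, i.e. s·k^α = (n + δ)·k.
Dividing both sides by k: k^(1−α) = s / (n + δ).
k^0.6 = 0.43 / (0.023 + 0.088) = 0.43 / 0.111 = 3.8739
k* = 3.8739^(1/0.6) ≈ 9.5554
y* = (k*)^α = 9.5554^0.4 ≈ 2.4666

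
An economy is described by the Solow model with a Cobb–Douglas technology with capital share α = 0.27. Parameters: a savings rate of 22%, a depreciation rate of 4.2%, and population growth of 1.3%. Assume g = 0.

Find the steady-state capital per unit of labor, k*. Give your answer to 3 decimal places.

At the steady state, Δk = 0, so s·k^α = (n + δ)·k.
Dividing both sides by k: k^(1−α) = s / (n + δ).
k^0.73 = 0.22 / (0.013 + 0.042) = 0.22 / 0.055 = 4.0000
k* = 4.0000^(1/0.73) ≈ 6.6794

k* = 6.679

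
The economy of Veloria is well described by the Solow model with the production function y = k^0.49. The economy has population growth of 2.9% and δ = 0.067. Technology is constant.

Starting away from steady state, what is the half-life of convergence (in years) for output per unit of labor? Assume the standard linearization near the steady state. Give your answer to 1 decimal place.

Near the steady state the convergence rate is λ = (1 − α)(n + δ).
λ = (1 − 0.49) × 0.096 = 0.51 × 0.096 = 0.04896
Half-life = ln 2 / λ = 0.6931 / 0.04896 ≈ 14.16 years

about 14.2 years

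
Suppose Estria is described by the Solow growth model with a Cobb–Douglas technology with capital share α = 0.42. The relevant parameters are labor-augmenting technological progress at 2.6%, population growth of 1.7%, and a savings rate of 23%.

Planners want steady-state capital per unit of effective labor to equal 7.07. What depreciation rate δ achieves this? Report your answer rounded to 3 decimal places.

δ ≈ 0.031

In steady state, investment equals break-even investment: s·k^α = (n + g + δ)·k.
So s / (n + g + δ) = (k*)^(1−α) = 7.07^0.58 = 3.1093.
Therefore n + g + δ = s / 3.1093 = 0.23 / 3.1093 = 0.0740, so δ = 0.0740 − 0.043 = 0.0310.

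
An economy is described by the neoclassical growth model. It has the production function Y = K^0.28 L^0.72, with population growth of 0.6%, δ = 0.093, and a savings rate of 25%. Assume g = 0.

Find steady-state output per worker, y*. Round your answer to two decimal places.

Steady state requires s·f(k) = (n + δ)·k, i.e. s·k^α = (n + δ)·k.
Dividing both sides by k: k^(1−α) = s / (n + δ).
k^0.72 = 0.25 / (0.006 + 0.093) = 0.25 / 0.099 = 2.5253
k* = 2.5253^(1/0.72) ≈ 3.6205
y* = (k*)^α = 3.6205^0.28 ≈ 1.4337

y* = 1.43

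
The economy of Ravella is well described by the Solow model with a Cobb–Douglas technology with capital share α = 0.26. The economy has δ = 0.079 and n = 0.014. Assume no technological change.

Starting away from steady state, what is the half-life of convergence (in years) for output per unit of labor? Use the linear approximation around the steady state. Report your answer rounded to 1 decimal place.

about 10.1 years

Near the steady state the convergence rate is λ = (1 − α)(n + δ).
λ = (1 − 0.26) × 0.093 = 0.74 × 0.093 = 0.06882
Half-life = ln 2 / λ = 0.6931 / 0.06882 ≈ 10.07 years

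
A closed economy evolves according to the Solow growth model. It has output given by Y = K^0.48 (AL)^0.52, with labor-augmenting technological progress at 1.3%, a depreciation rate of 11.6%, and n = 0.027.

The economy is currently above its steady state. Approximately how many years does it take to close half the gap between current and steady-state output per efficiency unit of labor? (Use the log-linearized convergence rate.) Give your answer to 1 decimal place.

about 8.5 years

Near the steady state the convergence rate is λ = (1 − α)(n + g + δ).
λ = (1 − 0.48) × 0.156 = 0.52 × 0.156 = 0.08112
Half-life = ln 2 / λ = 0.6931 / 0.08112 ≈ 8.54 years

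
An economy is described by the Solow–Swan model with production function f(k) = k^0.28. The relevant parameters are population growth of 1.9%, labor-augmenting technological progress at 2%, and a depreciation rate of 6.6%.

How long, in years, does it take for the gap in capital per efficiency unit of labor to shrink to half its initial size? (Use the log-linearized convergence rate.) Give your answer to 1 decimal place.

Near the steady state the convergence rate is λ = (1 − α)(n + g + δ).
λ = (1 − 0.28) × 0.105 = 0.72 × 0.105 = 0.0756
Half-life = ln 2 / λ = 0.6931 / 0.0756 ≈ 9.17 years

half-life ≈ 9.2 years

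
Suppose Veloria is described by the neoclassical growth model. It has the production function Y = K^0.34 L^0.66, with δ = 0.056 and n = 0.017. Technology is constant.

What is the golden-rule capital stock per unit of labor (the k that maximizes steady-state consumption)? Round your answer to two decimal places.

The golden rule sets f'(k) = n + δ, i.e. α·k^(α−1) = n + δ.
So k^(1−α) = α / (n + δ) = 0.34 / 0.073 = 4.6575.
k_gold = 4.6575^(1/0.66) ≈ 10.2885

k_gold ≈ 10.29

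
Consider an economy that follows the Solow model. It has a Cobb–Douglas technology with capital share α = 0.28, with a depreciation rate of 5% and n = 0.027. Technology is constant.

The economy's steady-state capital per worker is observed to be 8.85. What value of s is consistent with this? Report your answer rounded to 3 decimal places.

At the steady state, Δk = 0, so s·k^α = (n + δ)·k.
So s / (n + δ) = (k*)^(1−α) = 8.85^0.72 = 4.8062.
Therefore s = 4.8062 × (n + δ) = 4.8062 × 0.077 = 0.3701.

s ≈ 0.370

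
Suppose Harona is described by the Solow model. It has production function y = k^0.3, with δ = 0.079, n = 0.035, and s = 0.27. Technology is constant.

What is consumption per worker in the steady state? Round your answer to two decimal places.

c* = 1.06

In steady state, investment equals break-even investment: s·k^α = (n + δ)·k.
Rearranging, k^(1−α) = s / (n + δ).
k^0.7 = 0.27 / (0.035 + 0.079) = 0.27 / 0.114 = 2.3684
k* = 2.3684^(1/0.7) ≈ 3.4272
y* = (k*)^α = 3.4272^0.3 ≈ 1.4470
c* = (1 − s)·y* = (1 − 0.27) × 1.4470 ≈ 1.0563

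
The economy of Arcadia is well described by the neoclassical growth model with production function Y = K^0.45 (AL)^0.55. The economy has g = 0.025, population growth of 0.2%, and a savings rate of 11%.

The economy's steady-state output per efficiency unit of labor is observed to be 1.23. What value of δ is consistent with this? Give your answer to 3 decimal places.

δ ≈ 0.058

At the steady state, Δk = 0, so s·k^α = (n + g + δ)·k.
Since y* = [s/(n + g + δ)]^(α/(1−α)), we have s/(n + g + δ) = (y*)^((1−α)/α) = 1.23^1.2222 = 1.2879.
Therefore n + g + δ = s / 1.2879 = 0.11 / 1.2879 = 0.0854, so δ = 0.0854 − 0.027 = 0.0584.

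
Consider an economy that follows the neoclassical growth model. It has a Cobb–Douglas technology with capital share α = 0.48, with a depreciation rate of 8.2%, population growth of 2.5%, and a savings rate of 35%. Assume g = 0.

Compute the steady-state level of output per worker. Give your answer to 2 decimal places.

y* ≈ 2.99

Steady state requires s·f(k) = (n + δ)·k, i.e. s·k^α = (n + δ)·k.
Dividing both sides by k: k^(1−α) = s / (n + δ).
k^0.52 = 0.35 / (0.025 + 0.082) = 0.35 / 0.107 = 3.2710
k* = 3.2710^(1/0.52) ≈ 9.7672
y* = (k*)^α = 9.7672^0.48 ≈ 2.9860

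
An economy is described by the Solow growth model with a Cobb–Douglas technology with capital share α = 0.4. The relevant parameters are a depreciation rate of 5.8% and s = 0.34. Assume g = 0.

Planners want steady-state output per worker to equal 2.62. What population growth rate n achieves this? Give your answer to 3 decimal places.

At the steady state, Δk = 0, so s·k^α = (n + δ)·k.
Since y* = [s/(n + δ)]^(α/(1−α)), we have s/(n + δ) = (y*)^((1−α)/α) = 2.62^1.5 = 4.2408.
Therefore n + δ = s / 4.2408 = 0.34 / 4.2408 = 0.0802, so n = 0.0802 − 0.058 = 0.0222.

n ≈ 0.022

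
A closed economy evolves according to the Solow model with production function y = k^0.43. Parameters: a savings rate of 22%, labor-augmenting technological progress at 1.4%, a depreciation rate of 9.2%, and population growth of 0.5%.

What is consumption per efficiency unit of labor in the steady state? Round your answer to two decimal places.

c* ≈ 1.31

Steady state requires s·f(k) = (n + g + δ)·k, i.e. s·k^α = (n + g + δ)·k.
Rearranging, k^(1−α) = s / (n + g + δ).
k^0.57 = 0.22 / (0.005 + 0.014 + 0.092) = 0.22 / 0.111 = 1.9820
k* = 1.9820^(1/0.57) ≈ 3.3207
y* = (k*)^α = 3.3207^0.43 ≈ 1.6754
c* = (1 − s)·y* = (1 − 0.22) × 1.6754 ≈ 1.3068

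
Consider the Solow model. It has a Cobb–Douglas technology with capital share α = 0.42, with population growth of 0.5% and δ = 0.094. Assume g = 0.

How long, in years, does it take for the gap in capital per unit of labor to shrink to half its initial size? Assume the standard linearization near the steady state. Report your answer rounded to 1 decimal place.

Near the steady state the convergence rate is λ = (1 − α)(n + δ).
λ = (1 − 0.42) × 0.099 = 0.58 × 0.099 = 0.05742
Half-life = ln 2 / λ = 0.6931 / 0.05742 ≈ 12.07 years

half-life ≈ 12.1 years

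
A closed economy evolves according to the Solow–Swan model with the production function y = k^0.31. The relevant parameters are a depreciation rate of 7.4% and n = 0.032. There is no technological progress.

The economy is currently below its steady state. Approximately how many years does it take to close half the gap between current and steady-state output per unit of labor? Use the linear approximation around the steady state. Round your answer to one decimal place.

Near the steady state the convergence rate is λ = (1 − α)(n + δ).
λ = (1 − 0.31) × 0.106 = 0.69 × 0.106 = 0.07314
Half-life = ln 2 / λ = 0.6931 / 0.07314 ≈ 9.48 years

t_½ ≈ 9.5 years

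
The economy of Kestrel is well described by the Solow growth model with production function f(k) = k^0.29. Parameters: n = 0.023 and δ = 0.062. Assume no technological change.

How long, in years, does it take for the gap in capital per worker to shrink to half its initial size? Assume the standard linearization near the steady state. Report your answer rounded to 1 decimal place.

Near the steady state the convergence rate is λ = (1 − α)(n + δ).
λ = (1 − 0.29) × 0.085 = 0.71 × 0.085 = 0.06035
Half-life = ln 2 / λ = 0.6931 / 0.06035 ≈ 11.48 years

about 11.5 years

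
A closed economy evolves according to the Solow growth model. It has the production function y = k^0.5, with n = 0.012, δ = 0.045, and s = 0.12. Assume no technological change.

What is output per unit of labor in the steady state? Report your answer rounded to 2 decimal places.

At the steady state, Δk = 0, so s·k^α = (n + δ)·k.
Dividing both sides by k: k^(1−α) = s / (n + δ).
k^0.5 = 0.12 / (0.012 + 0.045) = 0.12 / 0.057 = 2.1053
k* = 2.1053^(1/0.5) ≈ 4.4323
y* = (k*)^α = 4.4323^0.5 ≈ 2.1053

y* ≈ 2.11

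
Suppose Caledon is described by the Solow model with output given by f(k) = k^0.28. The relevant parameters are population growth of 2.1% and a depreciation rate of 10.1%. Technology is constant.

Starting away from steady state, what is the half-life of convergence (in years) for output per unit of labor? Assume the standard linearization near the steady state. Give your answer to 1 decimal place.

Near the steady state the convergence rate is λ = (1 − α)(n + δ).
λ = (1 − 0.28) × 0.122 = 0.72 × 0.122 = 0.08784
Half-life = ln 2 / λ = 0.6931 / 0.08784 ≈ 7.89 years

t_½ ≈ 7.9 years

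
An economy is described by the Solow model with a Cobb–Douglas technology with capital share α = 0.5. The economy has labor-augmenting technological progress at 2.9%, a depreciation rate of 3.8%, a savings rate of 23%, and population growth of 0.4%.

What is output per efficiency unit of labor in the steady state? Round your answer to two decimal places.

Steady state requires s·f(k) = (n + g + δ)·k, i.e. s·k^α = (n + g + δ)·k.
Rearranging, k^(1−α) = s / (n + g + δ).
k^0.5 = 0.23 / (0.004 + 0.029 + 0.038) = 0.23 / 0.071 = 3.2394
k* = 3.2394^(1/0.5) ≈ 10.4937
y* = (k*)^α = 10.4937^0.5 ≈ 3.2394

y* = 3.24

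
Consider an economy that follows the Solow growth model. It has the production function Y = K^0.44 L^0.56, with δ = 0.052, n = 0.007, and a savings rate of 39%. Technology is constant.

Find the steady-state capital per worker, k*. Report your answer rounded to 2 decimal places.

Steady state requires s·f(k) = (n + δ)·k, i.e. s·k^α = (n + δ)·k.
Rearranging, k^(1−α) = s / (n + δ).
k^0.56 = 0.39 / (0.007 + 0.052) = 0.39 / 0.059 = 6.6102
k* = 6.6102^(1/0.56) ≈ 29.1520

k* ≈ 29.15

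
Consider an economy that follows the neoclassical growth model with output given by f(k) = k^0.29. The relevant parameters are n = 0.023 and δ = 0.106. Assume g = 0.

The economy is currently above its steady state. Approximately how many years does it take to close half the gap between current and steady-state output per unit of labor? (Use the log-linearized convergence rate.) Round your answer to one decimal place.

t_½ ≈ 7.6 years

Near the steady state the convergence rate is λ = (1 − α)(n + δ).
λ = (1 − 0.29) × 0.129 = 0.71 × 0.129 = 0.09159
Half-life = ln 2 / λ = 0.6931 / 0.09159 ≈ 7.57 years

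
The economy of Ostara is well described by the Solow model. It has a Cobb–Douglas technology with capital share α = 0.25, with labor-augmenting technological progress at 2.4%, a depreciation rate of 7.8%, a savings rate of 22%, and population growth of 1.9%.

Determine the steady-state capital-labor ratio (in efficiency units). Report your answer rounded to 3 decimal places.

k* = 2.219

In steady state, investment equals break-even investment: s·k^α = (n + g + δ)·k.
Rearranging, k^(1−α) = s / (n + g + δ).
k^0.75 = 0.22 / (0.019 + 0.024 + 0.078) = 0.22 / 0.121 = 1.8182
k* = 1.8182^(1/0.75) ≈ 2.2192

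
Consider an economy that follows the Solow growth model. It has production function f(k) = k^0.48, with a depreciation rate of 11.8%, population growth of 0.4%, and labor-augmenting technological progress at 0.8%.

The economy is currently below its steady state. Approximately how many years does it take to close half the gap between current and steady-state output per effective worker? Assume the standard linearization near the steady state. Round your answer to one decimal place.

half-life ≈ 10.3 years

Near the steady state the convergence rate is λ = (1 − α)(n + g + δ).
λ = (1 − 0.48) × 0.130 = 0.52 × 0.130 = 0.0676
Half-life = ln 2 / λ = 0.6931 / 0.0676 ≈ 10.25 years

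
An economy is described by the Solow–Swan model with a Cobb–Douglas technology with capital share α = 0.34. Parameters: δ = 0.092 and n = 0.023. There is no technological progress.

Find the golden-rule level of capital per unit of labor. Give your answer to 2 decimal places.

The golden rule sets f'(k) = n + δ, i.e. α·k^(α−1) = n + δ.
So k^(1−α) = α / (n + δ) = 0.34 / 0.115 = 2.9565.
k_gold = 2.9565^(1/0.66) ≈ 5.1677

k_gold ≈ 5.17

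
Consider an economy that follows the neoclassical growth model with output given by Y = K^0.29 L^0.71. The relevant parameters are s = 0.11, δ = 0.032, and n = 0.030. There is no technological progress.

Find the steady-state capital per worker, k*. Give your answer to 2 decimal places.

At the steady state, Δk = 0, so s·k^α = (n + δ)·k.
Dividing both sides by k: k^(1−α) = s / (n + δ).
k^0.71 = 0.11 / (0.030 + 0.032) = 0.11 / 0.062 = 1.7742
k* = 1.7742^(1/0.71) ≈ 2.2424

k* ≈ 2.24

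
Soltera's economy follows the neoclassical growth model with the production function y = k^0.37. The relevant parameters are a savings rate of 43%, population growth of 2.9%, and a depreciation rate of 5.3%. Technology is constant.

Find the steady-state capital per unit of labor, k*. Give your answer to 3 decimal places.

k* = 13.877

At the steady state, Δk = 0, so s·k^α = (n + δ)·k.
Dividing both sides by k: k^(1−α) = s / (n + δ).
k^0.63 = 0.43 / (0.029 + 0.053) = 0.43 / 0.082 = 5.2439
k* = 5.2439^(1/0.63) ≈ 13.8774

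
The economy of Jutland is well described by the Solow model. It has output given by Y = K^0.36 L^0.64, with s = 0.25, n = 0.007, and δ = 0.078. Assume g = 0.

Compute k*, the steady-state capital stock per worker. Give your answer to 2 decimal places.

Steady state requires s·f(k) = (n + δ)·k, i.e. s·k^α = (n + δ)·k.
Dividing both sides by k: k^(1−α) = s / (n + δ).
k^0.64 = 0.25 / (0.007 + 0.078) = 0.25 / 0.085 = 2.9412
k* = 2.9412^(1/0.64) ≈ 5.3960

k* ≈ 5.40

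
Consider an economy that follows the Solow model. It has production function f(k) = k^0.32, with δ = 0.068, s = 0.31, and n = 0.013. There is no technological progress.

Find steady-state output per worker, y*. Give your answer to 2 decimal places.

Steady state requires s·f(k) = (n + δ)·k, i.e. s·k^α = (n + δ)·k.
Rearranging, k^(1−α) = s / (n + δ).
k^0.68 = 0.31 / (0.013 + 0.068) = 0.31 / 0.081 = 3.8272
k* = 3.8272^(1/0.68) ≈ 7.1974
y* = (k*)^α = 7.1974^0.32 ≈ 1.8806

y* ≈ 1.88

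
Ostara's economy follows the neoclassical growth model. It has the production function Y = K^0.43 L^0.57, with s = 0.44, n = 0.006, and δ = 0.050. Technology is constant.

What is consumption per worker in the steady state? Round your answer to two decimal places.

c* = 2.65

Steady state requires s·f(k) = (n + δ)·k, i.e. s·k^α = (n + δ)·k.
Dividing both sides by k: k^(1−α) = s / (n + δ).
k^0.57 = 0.44 / (0.006 + 0.050) = 0.44 / 0.056 = 7.8571
k* = 7.8571^(1/0.57) ≈ 37.2079
y* = (k*)^α = 37.2079^0.43 ≈ 4.7356
c* = (1 − s)·y* = (1 − 0.44) × 4.7356 ≈ 2.6519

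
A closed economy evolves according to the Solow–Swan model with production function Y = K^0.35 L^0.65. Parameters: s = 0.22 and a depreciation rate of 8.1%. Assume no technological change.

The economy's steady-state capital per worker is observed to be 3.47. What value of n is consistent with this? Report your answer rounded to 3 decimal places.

n ≈ 0.017

At the steady state, Δk = 0, so s·k^α = (n + δ)·k.
So s / (n + δ) = (k*)^(1−α) = 3.47^0.65 = 2.2450.
Therefore n + δ = s / 2.2450 = 0.22 / 2.2450 = 0.0980, so n = 0.0980 − 0.081 = 0.0170.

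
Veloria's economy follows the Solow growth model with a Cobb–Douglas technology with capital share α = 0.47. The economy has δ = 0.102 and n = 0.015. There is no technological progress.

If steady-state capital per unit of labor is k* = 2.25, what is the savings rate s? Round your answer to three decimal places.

s ≈ 0.180

In steady state, investment equals break-even investment: s·k^α = (n + δ)·k.
So s / (n + δ) = (k*)^(1−α) = 2.25^0.53 = 1.5369.
Therefore s = 1.5369 × (n + δ) = 1.5369 × 0.117 = 0.1798.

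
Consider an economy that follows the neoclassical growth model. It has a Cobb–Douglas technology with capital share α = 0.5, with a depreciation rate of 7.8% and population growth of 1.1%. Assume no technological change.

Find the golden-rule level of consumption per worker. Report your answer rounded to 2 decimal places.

At the golden rule, f'(k) = n + δ, so α·k^(α−1) = n + δ and k_gold = (α/(n + δ))^(1/(1−α)).
k_gold = (0.5/0.089)^(1/0.5) = 5.6180^2 ≈ 31.5619
c_gold = f(k_gold) − (n + δ)·k_gold = 5.6180 − 0.089×31.5619 ≈ 2.8090

c_gold ≈ 2.81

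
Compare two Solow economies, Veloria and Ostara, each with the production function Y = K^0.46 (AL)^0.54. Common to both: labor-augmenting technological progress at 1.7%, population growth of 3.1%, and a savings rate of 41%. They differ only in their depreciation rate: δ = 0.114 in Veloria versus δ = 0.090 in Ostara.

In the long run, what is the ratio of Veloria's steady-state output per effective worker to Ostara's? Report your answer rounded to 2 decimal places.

Steady-state y* = [s/(n + g + δ)]^(α/(1−α)), so the ratio is [ (s_V/(n + g + δ)_V) / (s_O/(n + g + δ)_O) ]^0.8519.
s_V/(n + g + δ)_V = 0.41/0.162 = 2.5309; s_O/(n + g + δ)_O = 0.41/0.138 = 2.9710.
Ratio = (2.5309/2.9710)^0.8519 = 0.8519^0.8519 ≈ 0.8724

y*_V / y*_O ≈ 0.87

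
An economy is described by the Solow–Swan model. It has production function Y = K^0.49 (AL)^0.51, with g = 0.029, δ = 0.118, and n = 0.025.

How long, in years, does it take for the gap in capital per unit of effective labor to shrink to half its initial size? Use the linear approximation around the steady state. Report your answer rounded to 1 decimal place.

Near the steady state the convergence rate is λ = (1 − α)(n + g + δ).
λ = (1 − 0.49) × 0.172 = 0.51 × 0.172 = 0.08772
Half-life = ln 2 / λ = 0.6931 / 0.08772 ≈ 7.90 years

half-life ≈ 7.9 years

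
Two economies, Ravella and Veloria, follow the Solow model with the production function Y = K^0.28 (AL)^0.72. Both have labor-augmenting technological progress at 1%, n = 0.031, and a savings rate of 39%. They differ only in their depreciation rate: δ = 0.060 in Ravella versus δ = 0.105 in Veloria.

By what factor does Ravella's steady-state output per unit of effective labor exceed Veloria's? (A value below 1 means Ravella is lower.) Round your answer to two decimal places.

Steady-state y* = [s/(n + g + δ)]^(α/(1−α)), so the ratio is [ (s_R/(n + g + δ)_R) / (s_V/(n + g + δ)_V) ]^0.3889.
s_R/(n + g + δ)_R = 0.39/0.101 = 3.8614; s_V/(n + g + δ)_V = 0.39/0.146 = 2.6712.
Ratio = (3.8614/2.6712)^0.3889 = 1.4456^0.3889 ≈ 1.1541

y*_R / y*_V ≈ 1.15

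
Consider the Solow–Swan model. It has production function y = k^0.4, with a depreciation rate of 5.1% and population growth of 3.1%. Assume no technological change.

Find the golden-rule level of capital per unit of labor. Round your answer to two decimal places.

k_gold ≈ 14.03

The golden rule sets f'(k) = n + δ, i.e. α·k^(α−1) = n + δ.
So k^(1−α) = α / (n + δ) = 0.4 / 0.082 = 4.8780.
k_gold = 4.8780^(1/0.6) ≈ 14.0304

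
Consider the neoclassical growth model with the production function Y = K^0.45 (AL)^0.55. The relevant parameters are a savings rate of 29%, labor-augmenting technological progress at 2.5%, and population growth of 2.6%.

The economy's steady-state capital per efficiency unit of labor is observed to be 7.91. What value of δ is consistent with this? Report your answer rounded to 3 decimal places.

δ ≈ 0.042

At the steady state, Δk = 0, so s·k^α = (n + g + δ)·k.
So s / (n + g + δ) = (k*)^(1−α) = 7.91^0.55 = 3.1189.
Therefore n + g + δ = s / 3.1189 = 0.29 / 3.1189 = 0.0930, so δ = 0.0930 − 0.051 = 0.0420.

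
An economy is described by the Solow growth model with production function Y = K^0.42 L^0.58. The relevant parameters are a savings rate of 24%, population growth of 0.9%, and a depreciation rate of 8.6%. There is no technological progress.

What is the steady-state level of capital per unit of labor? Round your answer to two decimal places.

At the steady state, Δk = 0, so s·k^α = (n + δ)·k.
Dividing both sides by k: k^(1−α) = s / (n + δ).
k^0.58 = 0.24 / (0.009 + 0.086) = 0.24 / 0.095 = 2.5263
k* = 2.5263^(1/0.58) ≈ 4.9424

k* = 4.94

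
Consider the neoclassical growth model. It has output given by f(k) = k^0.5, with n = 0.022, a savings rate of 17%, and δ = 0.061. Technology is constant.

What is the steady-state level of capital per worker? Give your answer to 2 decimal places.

Steady state requires s·f(k) = (n + δ)·k, i.e. s·k^α = (n + δ)·k.
Dividing both sides by k: k^(1−α) = s / (n + δ).
k^0.5 = 0.17 / (0.022 + 0.061) = 0.17 / 0.083 = 2.0482
k* = 2.0482^(1/0.5) ≈ 4.1951

k* = 4.20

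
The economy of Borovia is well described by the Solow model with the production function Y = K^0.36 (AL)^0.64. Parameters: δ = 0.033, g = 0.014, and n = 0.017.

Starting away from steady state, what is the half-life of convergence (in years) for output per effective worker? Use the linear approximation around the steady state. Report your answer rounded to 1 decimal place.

about 16.9 years

Near the steady state the convergence rate is λ = (1 − α)(n + g + δ).
λ = (1 − 0.36) × 0.064 = 0.64 × 0.064 = 0.04096
Half-life = ln 2 / λ = 0.6931 / 0.04096 ≈ 16.92 years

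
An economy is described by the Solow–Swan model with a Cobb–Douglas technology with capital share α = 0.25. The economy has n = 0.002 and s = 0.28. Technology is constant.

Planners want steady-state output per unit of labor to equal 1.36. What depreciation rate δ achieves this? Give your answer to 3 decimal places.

δ ≈ 0.109

In steady state, investment equals break-even investment: s·k^α = (n + δ)·k.
Since y* = [s/(n + δ)]^(α/(1−α)), we have s/(n + δ) = (y*)^((1−α)/α) = 1.36^3 = 2.5155.
Therefore n + δ = s / 2.5155 = 0.28 / 2.5155 = 0.1113, so δ = 0.1113 − 0.002 = 0.1093.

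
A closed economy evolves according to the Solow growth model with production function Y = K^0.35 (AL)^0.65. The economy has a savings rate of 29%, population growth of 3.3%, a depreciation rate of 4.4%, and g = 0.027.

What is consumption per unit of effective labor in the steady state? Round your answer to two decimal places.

At the steady state, Δk = 0, so s·k^α = (n + g + δ)·k.
Dividing both sides by k: k^(1−α) = s / (n + g + δ).
k^0.65 = 0.29 / (0.033 + 0.027 + 0.044) = 0.29 / 0.104 = 2.7885
k* = 2.7885^(1/0.65) ≈ 4.8438
y* = (k*)^α = 4.8438^0.35 ≈ 1.7371
c* = (1 − s)·y* = (1 − 0.29) × 1.7371 ≈ 1.2333

c* ≈ 1.23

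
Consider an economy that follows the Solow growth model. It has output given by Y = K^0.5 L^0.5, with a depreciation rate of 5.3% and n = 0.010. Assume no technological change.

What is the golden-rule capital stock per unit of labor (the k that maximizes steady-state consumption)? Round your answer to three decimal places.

k_gold ≈ 62.988

The golden rule sets f'(k) = n + δ, i.e. α·k^(α−1) = n + δ.
So k^(1−α) = α / (n + δ) = 0.5 / 0.063 = 7.9365.
k_gold = 7.9365^(1/0.5) ≈ 62.9880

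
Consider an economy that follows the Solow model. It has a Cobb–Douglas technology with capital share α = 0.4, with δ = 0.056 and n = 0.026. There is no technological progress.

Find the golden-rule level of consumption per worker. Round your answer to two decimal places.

At the golden rule, f'(k) = n + δ, so α·k^(α−1) = n + δ and k_gold = (α/(n + δ))^(1/(1−α)).
k_gold = (0.4/0.082)^(1/0.6) = 4.8780^1.6667 ≈ 14.0311
c_gold = f(k_gold) − (n + δ)·k_gold = 2.8763 − 0.082×14.0311 ≈ 1.7257

c_gold ≈ 1.73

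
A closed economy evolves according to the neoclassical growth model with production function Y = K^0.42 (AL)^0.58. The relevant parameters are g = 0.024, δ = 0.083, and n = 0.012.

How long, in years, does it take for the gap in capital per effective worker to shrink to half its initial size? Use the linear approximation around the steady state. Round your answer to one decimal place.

Near the steady state the convergence rate is λ = (1 − α)(n + g + δ).
λ = (1 − 0.42) × 0.119 = 0.58 × 0.119 = 0.06902
Half-life = ln 2 / λ = 0.6931 / 0.06902 ≈ 10.04 years

t_½ ≈ 10.0 years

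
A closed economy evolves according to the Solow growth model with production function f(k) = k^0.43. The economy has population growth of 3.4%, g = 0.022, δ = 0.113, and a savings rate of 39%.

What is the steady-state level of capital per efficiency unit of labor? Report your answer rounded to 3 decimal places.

k* = 4.337

In steady state, investment equals break-even investment: s·k^α = (n + g + δ)·k.
Dividing both sides by k: k^(1−α) = s / (n + g + δ).
k^0.57 = 0.39 / (0.034 + 0.022 + 0.113) = 0.39 / 0.169 = 2.3077
k* = 2.3077^(1/0.57) ≈ 4.3367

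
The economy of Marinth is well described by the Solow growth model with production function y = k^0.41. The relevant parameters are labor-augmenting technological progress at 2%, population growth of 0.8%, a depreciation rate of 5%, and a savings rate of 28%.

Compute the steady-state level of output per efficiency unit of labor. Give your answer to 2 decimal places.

Steady state requires s·f(k) = (n + g + δ)·k, i.e. s·k^α = (n + g + δ)·k.
Dividing both sides by k: k^(1−α) = s / (n + g + δ).
k^0.59 = 0.28 / (0.008 + 0.020 + 0.050) = 0.28 / 0.078 = 3.5897
k* = 3.5897^(1/0.59) ≈ 8.7252
y* = (k*)^α = 8.7252^0.41 ≈ 2.4306

y* ≈ 2.43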